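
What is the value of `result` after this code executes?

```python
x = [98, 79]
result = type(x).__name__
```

x is list; result = 'list'

'list'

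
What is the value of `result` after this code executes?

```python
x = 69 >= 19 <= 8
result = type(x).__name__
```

x is bool; result = 'bool'

'bool'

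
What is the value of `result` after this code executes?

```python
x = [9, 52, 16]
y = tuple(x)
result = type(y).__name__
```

x is list; y is tuple; result = 'tuple'

'tuple'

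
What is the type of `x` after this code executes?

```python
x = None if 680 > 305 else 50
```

680 > 305 is True, so the if branch is taken

NoneType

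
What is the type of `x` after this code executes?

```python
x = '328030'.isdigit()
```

str.isdigit() returns bool

bool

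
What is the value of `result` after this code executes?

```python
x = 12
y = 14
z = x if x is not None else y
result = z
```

x = 12; y = 14; z = 12; result = 12

12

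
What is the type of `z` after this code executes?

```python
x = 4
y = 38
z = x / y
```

int / int = float

float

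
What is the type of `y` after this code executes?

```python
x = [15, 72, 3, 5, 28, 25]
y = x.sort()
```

list.sort() returns None (mutates in place)

NoneType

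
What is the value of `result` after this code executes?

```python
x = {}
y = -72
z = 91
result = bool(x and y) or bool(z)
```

x = {}; y = -72; z = 91; result = True

True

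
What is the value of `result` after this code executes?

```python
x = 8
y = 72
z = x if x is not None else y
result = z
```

x = 8; y = 72; z = 8; result = 8

8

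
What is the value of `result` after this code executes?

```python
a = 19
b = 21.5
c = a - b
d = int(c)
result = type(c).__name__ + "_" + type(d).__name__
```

a is int; b is float; c is float; d is int; result = 'float_int'

'float_int'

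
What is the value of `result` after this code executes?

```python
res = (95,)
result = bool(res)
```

res = (95,); result = True

True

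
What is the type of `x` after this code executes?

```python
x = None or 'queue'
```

'or' with None returns the other truthy value (str)

str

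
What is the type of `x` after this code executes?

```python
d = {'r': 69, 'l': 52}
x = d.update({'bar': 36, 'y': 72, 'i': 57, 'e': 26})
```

dict.update() returns None

NoneType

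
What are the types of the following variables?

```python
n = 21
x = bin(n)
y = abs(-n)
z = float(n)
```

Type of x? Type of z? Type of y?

bin() returns str; float() returns float; abs() of int returns int

str, float, int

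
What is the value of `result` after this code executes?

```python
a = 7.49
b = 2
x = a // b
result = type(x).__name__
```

a is float; b is int; x is float; result = 'float'

'float'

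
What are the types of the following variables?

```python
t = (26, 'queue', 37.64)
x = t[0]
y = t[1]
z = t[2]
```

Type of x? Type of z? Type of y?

tuple[0] is int; tuple[2] is float; tuple[1] is str

int, float, str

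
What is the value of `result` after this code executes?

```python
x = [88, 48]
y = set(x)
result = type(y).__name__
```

x is list; y is set; result = 'set'

'set'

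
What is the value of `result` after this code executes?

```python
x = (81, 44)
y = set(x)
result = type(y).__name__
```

x is tuple; y is set; result = 'set'

'set'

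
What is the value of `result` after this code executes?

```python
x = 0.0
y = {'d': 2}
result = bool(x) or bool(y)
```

x = 0.0; y = {'d': 2}; result = True

True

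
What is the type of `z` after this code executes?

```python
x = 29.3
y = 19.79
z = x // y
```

float // float = float

float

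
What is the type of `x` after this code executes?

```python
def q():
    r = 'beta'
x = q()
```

Function without return returns None

NoneType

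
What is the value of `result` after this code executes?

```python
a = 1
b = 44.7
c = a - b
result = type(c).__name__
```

a is int; b is float; c is float; result = 'float'

'float'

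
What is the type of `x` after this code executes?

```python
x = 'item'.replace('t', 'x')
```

str.replace() returns str

str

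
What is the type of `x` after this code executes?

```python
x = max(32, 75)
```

max() of ints returns int

int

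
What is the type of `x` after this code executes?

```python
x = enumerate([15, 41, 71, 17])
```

enumerate() returns an enumerate object

enumerate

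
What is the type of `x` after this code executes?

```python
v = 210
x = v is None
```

'is' comparison returns bool

bool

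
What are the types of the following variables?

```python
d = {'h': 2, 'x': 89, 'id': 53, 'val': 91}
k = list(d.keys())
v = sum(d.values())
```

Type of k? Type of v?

list() converts to list; sum of ints is int

list, int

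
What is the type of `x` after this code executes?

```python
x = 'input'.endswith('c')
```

str.endswith() returns bool

bool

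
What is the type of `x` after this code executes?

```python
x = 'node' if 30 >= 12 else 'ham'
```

Both branches of conditional are str

str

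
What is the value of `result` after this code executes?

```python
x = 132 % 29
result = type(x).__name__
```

x is int; result = 'int'

'int'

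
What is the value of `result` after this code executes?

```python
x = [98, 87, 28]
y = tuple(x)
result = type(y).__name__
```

x is list; y is tuple; result = 'tuple'

'tuple'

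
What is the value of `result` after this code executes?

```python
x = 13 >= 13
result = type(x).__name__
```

x is bool; result = 'bool'

'bool'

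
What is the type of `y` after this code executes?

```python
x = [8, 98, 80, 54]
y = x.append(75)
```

list.append() returns None (mutates in place)

NoneType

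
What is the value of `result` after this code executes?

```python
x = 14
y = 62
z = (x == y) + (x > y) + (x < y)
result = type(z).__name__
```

x is int; y is int; z is int; result = 'int'

'int'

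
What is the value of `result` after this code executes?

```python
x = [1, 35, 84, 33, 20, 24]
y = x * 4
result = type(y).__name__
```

x is list; y is list; result = 'list'

'list'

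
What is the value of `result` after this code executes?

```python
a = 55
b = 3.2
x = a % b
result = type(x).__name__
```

a is int; b is float; x is float; result = 'float'

'float'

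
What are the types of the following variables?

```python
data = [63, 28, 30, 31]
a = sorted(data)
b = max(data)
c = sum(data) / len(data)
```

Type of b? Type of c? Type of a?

max of ints returns int; int / int = float; sorted() returns list

int, float, list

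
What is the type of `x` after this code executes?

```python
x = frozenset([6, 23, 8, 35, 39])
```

frozenset() returns frozenset

frozenset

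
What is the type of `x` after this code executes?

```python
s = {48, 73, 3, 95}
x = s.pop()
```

Popping from set[int] returns int

int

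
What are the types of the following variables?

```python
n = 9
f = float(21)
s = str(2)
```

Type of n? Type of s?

n is assigned a bare integer (no decimal point), so it is an int; s is assigned the result of calling str(), which returns a str

int, str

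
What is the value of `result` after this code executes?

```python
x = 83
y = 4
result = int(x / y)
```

x = 83; y = 4; result = 20

20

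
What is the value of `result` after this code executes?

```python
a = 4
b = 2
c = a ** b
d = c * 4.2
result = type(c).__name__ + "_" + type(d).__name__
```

a is int; b is int; c is int; d is float; result = 'int_float'

'int_float'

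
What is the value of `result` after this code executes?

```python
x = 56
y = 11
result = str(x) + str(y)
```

x = 56; y = 11; result = '5611'

'5611'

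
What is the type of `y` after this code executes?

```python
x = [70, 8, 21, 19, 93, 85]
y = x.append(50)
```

list.append() returns None (mutates in place)

NoneType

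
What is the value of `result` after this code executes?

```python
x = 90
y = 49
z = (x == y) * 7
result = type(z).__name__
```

x is int; y is int; z is int; result = 'int'

'int'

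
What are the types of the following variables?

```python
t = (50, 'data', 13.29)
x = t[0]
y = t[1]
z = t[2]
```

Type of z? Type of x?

tuple[2] is float; tuple[0] is int

float, int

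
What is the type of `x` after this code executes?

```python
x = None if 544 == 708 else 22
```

544 == 708 is False, so the else branch is taken

int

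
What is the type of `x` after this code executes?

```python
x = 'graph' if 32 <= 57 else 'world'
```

Both branches of conditional are str

str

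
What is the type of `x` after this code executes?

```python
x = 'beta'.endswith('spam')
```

str.endswith() returns bool

bool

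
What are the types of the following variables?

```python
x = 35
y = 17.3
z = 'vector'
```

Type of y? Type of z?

y is assigned a number with a decimal point, so it is a float; z is assigned a quoted string literal, so it is a str

float, str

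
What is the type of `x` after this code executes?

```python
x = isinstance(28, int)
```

isinstance() returns bool

bool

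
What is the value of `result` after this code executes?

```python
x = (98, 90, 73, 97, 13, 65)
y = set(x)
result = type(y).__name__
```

x is tuple; y is set; result = 'set'

'set'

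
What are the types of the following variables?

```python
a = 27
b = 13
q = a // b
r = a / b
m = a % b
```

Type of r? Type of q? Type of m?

/ returns float; // returns int; % of ints returns int

float, int, int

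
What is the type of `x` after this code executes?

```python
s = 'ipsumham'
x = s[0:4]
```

Slicing a str returns str

str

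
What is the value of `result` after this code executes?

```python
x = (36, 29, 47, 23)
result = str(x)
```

x = (36, 29, 47, 23); result = '(36, 29, 47, 23)'

'(36, 29, 47, 23)'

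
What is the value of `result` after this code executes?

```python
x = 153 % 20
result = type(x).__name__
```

x is int; result = 'int'

'int'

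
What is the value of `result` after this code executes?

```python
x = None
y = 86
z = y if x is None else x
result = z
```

x = None; y = 86; z = 86; result = 86

86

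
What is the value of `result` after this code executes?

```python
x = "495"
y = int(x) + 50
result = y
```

x = '495'; y = 545; result = 545

545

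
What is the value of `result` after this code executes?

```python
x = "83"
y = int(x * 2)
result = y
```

x = '83'; y = 8383; result = 8383

8383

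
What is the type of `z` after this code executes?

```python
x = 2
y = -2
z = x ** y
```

int ** negative = float

float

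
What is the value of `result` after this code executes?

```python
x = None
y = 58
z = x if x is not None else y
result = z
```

x = None; y = 58; z = 58; result = 58

58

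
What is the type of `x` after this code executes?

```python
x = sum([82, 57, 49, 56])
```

sum() of ints returns int

int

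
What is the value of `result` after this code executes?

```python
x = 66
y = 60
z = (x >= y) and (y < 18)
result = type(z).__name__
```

x is int; y is int; z is bool; result = 'bool'

'bool'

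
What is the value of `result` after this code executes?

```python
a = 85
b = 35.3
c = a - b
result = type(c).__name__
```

a is int; b is float; c is float; result = 'float'

'float'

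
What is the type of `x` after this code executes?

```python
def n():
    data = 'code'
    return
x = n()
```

Bare return returns None

NoneType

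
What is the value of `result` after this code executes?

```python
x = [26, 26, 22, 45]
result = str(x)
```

x = [26, 26, 22, 45]; result = '[26, 26, 22, 45]'

'[26, 26, 22, 45]'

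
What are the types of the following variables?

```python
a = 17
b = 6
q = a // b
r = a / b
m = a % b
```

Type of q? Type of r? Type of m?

// returns int; / returns float; % of ints returns int

int, float, int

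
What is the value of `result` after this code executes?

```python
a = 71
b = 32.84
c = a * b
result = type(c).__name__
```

a is int; b is float; c is float; result = 'float'

'float'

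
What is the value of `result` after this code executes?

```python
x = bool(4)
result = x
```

x = True; result = True

True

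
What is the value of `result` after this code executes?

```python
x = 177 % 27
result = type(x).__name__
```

x is int; result = 'int'

'int'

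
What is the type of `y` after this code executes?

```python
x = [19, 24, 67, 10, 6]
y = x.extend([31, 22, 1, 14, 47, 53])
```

list.extend() returns None

NoneType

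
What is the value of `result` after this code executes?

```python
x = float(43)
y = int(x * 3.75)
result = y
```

x = 43.0; y = 161; result = 161

161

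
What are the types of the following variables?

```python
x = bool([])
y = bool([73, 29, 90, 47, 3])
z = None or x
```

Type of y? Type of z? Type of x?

bool() returns bool; None or bool returns the bool; bool() returns bool

bool, bool, bool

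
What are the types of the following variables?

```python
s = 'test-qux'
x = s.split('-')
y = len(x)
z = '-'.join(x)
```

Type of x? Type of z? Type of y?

str.split() returns list; str.join() returns str; len() returns int

list, str, int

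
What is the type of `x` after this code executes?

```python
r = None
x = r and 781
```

'and' returns first falsy value (None)

NoneType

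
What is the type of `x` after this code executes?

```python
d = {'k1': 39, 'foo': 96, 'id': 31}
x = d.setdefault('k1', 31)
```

dict.setdefault() returns the (existing or default) value

int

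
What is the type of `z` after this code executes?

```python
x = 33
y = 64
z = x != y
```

Comparison returns bool

bool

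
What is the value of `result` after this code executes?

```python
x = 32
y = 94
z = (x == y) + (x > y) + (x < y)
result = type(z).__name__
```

x is int; y is int; z is int; result = 'int'

'int'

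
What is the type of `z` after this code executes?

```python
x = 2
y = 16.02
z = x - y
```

int - float = float

float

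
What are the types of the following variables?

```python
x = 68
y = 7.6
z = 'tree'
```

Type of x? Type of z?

x is assigned a bare integer (no decimal point), so it is an int; z is assigned a quoted string literal, so it is a str

int, str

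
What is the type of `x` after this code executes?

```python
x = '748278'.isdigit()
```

str.isdigit() returns bool

bool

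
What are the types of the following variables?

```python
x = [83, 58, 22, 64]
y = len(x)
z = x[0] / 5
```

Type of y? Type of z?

len() returns int; int / int = float

int, float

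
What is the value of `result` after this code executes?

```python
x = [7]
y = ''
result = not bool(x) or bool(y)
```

x = [7]; y = ''; result = False

False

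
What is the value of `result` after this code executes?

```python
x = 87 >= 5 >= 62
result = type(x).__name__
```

x is bool; result = 'bool'

'bool'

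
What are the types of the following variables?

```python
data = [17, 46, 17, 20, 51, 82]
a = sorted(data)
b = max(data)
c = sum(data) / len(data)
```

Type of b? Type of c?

max of ints returns int; int / int = float

int, float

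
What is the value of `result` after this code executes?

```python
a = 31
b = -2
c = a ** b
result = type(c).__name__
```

a is int; b is int; c is float; result = 'float'

'float'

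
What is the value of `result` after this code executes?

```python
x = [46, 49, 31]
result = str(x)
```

x = [46, 49, 31]; result = '[46, 49, 31]'

'[46, 49, 31]'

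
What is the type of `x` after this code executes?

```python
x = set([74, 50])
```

set() constructor returns set

set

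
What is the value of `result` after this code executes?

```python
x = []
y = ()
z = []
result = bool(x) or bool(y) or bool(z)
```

x = []; y = (); z = []; result = False

False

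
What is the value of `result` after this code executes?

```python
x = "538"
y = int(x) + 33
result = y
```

x = '538'; y = 571; result = 571

571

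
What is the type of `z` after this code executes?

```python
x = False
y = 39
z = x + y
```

bool + int = int (bool is subclass of int)

int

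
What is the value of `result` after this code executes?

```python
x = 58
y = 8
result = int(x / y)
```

x = 58; y = 8; result = 7

7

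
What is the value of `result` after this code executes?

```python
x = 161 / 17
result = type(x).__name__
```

x is float; result = 'float'

'float'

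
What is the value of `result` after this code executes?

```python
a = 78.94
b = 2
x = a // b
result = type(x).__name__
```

a is float; b is int; x is float; result = 'float'

'float'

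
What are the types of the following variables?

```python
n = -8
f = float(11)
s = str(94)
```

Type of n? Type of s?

n is assigned a bare integer (no decimal point), so it is an int; s is assigned the result of calling str(), which returns a str

int, str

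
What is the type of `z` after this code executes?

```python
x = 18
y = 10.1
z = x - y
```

int - float = float

float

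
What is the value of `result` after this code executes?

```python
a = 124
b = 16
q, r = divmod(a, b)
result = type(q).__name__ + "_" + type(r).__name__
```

a is int; b is int; q is int; r is int; result = 'int_int'

'int_int'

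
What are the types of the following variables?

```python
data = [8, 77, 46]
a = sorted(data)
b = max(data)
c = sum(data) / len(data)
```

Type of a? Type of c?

sorted() returns list; int / int = float

list, float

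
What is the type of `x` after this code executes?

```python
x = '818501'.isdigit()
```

str.isdigit() returns bool

bool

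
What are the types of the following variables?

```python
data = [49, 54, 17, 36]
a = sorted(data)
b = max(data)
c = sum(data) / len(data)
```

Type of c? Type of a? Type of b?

int / int = float; sorted() returns list; max of ints returns int

float, list, int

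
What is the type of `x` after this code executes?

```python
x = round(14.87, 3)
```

round() with decimal places returns float

float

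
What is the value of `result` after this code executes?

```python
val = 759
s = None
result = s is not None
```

val = 759; s = None; result = False

False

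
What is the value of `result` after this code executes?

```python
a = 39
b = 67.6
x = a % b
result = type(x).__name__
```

a is int; b is float; x is float; result = 'float'

'float'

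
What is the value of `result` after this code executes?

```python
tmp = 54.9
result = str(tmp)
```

tmp = 54.9; result = '54.9'

'54.9'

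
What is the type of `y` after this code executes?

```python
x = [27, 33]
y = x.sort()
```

list.sort() returns None (mutates in place)

NoneType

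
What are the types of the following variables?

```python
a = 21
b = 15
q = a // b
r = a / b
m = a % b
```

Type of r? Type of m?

/ returns float; % of ints returns int

float, int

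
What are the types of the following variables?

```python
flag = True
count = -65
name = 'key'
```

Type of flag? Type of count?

flag is assigned the constant True, which has type bool; count is assigned a bare integer (no decimal point), so it is an int

bool, int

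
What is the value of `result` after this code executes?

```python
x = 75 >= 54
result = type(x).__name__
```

x is bool; result = 'bool'

'bool'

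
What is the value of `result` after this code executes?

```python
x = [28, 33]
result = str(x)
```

x = [28, 33]; result = '[28, 33]'

'[28, 33]'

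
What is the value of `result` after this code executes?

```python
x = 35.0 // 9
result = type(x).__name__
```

x is float; result = 'float'

'float'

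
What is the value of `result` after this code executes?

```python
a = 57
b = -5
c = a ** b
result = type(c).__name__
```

a is int; b is int; c is float; result = 'float'

'float'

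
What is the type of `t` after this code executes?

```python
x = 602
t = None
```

None has type NoneType

NoneType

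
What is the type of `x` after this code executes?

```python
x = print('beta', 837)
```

print() returns None

NoneType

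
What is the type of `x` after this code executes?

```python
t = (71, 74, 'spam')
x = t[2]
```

Index 2 of tuple is a str literal

str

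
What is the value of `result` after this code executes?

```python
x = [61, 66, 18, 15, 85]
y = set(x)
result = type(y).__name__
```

x is list; y is set; result = 'set'

'set'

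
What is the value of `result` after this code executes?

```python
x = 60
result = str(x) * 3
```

x = 60; result = '606060'

'606060'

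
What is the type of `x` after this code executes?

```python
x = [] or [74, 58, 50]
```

'or' returns first truthy value (list)

list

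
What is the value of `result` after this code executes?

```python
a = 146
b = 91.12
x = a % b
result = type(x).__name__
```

a is int; b is float; x is float; result = 'float'

'float'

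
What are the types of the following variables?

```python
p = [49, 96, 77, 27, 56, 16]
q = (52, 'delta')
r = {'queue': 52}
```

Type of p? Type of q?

p is assigned a list literal (square brackets); q is assigned a tuple (parenthesized, comma-separated values)

list, tuple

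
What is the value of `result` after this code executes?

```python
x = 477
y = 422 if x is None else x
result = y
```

x = 477; y = 477; result = 477

477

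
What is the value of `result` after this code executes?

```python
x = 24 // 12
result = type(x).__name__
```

x is int; result = 'int'

'int'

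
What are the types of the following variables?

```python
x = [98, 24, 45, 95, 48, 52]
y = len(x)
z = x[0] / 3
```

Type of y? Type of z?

len() returns int; int / int = float

int, float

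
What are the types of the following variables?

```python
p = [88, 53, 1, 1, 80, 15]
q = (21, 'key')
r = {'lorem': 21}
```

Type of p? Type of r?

p is assigned a list literal (square brackets); r is assigned a dict literal ({key: value})

list, dict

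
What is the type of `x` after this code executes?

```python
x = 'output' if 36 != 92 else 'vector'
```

Both branches of conditional are str

str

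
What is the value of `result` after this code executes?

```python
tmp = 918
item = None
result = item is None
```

tmp = 918; item = None; result = True

True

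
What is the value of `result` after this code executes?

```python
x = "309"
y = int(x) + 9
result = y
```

x = '309'; y = 318; result = 318

318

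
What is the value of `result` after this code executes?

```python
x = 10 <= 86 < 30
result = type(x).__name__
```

x is bool; result = 'bool'

'bool'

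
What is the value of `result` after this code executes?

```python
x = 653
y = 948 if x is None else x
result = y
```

x = 653; y = 653; result = 653

653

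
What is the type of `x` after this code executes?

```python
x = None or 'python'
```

'or' with None returns the other truthy value (str)

str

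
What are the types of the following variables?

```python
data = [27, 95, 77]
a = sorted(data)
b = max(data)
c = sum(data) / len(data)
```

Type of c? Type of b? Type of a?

int / int = float; max of ints returns int; sorted() returns list

float, int, list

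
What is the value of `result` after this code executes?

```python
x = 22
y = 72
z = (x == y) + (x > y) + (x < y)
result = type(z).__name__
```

x is int; y is int; z is int; result = 'int'

'int'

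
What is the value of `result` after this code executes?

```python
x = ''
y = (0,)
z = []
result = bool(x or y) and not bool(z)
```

x = ''; y = (0,); z = []; result = True

True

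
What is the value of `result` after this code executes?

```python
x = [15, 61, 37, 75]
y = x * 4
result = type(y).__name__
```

x is list; y is list; result = 'list'

'list'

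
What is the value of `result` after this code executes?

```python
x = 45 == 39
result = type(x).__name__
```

x is bool; result = 'bool'

'bool'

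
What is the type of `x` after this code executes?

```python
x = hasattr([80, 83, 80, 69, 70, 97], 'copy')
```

hasattr() returns bool

bool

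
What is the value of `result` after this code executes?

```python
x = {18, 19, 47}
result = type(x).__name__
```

x is set; result = 'set'

'set'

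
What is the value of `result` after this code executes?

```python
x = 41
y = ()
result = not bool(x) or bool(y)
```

x = 41; y = (); result = False

False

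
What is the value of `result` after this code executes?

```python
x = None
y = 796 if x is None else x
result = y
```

x = None; y = 796; result = 796

796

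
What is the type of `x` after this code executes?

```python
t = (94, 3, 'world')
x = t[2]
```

Index 2 of tuple is a str literal

str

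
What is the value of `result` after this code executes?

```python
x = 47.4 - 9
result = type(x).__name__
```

x is float; result = 'float'

'float'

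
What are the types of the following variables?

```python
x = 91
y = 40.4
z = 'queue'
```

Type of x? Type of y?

x is assigned a bare integer (no decimal point), so it is an int; y is assigned a number with a decimal point, so it is a float

int, float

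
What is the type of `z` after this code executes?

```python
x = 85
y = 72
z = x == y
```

Equality comparison returns bool

bool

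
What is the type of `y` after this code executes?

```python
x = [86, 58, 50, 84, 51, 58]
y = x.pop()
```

list.pop() returns the popped element

int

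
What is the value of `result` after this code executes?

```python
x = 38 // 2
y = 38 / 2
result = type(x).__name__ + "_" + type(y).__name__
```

x is int; y is float; result = 'int_float'

'int_float'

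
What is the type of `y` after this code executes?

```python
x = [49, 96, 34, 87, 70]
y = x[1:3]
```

Slicing a list returns a list

list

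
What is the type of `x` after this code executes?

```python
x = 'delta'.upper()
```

str.upper() returns str

str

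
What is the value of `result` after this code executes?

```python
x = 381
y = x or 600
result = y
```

x = 381; y = 381; result = 381

381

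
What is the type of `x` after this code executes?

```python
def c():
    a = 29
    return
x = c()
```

Bare return returns None

NoneType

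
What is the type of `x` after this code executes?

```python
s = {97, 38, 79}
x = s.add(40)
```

set.add() returns None (mutates in place)

NoneType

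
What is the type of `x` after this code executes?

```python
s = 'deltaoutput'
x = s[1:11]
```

Slicing a str returns str

str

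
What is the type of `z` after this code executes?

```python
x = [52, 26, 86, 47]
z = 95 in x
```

'in' operator returns bool

bool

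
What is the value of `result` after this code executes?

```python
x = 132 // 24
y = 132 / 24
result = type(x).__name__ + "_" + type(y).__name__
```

x is int; y is float; result = 'int_float'

'int_float'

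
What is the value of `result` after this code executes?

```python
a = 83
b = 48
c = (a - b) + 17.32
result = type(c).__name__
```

a is int; b is int; c is float; result = 'float'

'float'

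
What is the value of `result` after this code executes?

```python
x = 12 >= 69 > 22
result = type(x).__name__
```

x is bool; result = 'bool'

'bool'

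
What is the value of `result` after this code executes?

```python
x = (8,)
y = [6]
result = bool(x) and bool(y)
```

x = (8,); y = [6]; result = True

True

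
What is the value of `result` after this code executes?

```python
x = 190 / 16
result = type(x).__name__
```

x is float; result = 'float'

'float'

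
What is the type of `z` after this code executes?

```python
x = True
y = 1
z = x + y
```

bool + int = int (bool is subclass of int)

int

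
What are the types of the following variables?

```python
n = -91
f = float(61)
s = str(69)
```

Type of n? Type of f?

n is assigned a bare integer (no decimal point), so it is an int; f is assigned the result of calling float(), which returns a float

int, float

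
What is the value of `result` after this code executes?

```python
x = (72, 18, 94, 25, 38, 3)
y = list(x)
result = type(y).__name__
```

x is tuple; y is list; result = 'list'

'list'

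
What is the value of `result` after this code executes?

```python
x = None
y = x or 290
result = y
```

x = None; y = 290; result = 290

290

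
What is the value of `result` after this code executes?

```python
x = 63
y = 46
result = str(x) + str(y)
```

x = 63; y = 46; result = '6346'

'6346'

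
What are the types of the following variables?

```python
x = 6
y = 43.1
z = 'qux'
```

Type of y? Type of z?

y is assigned a number with a decimal point, so it is a float; z is assigned a quoted string literal, so it is a str

float, str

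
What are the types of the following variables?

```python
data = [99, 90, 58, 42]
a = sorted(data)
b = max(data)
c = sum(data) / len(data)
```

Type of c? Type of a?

int / int = float; sorted() returns list

float, list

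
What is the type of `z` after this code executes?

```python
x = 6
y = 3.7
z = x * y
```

int * float = float

float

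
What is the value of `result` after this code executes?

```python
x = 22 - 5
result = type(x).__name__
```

x is int; result = 'int'

'int'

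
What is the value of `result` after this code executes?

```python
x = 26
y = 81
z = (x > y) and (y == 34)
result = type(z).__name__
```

x is int; y is int; z is bool; result = 'bool'

'bool'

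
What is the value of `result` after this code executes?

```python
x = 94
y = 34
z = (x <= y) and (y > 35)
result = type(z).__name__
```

x is int; y is int; z is bool; result = 'bool'

'bool'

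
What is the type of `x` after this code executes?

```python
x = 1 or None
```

'or' returns first truthy value

int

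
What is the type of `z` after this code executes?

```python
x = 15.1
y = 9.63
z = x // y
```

float // float = float

float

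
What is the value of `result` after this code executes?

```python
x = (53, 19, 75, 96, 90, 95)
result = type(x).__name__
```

x is tuple; result = 'tuple'

'tuple'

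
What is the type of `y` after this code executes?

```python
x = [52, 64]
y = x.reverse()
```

list.reverse() returns None

NoneType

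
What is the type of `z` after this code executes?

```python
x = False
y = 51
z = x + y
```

bool + int = int (bool is subclass of int)

int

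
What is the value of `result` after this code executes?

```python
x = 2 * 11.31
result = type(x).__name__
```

x is float; result = 'float'

'float'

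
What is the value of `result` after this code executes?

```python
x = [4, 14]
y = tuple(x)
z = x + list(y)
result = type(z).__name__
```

x is list; y is tuple; z is list; result = 'list'

'list'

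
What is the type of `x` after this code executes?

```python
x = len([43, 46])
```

len() always returns int

int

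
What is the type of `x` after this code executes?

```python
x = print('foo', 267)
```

print() returns None

NoneType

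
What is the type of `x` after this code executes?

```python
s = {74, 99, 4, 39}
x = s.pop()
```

Popping from set[int] returns int

int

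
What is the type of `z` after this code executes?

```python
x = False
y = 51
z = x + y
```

bool + int = int (bool is subclass of int)

int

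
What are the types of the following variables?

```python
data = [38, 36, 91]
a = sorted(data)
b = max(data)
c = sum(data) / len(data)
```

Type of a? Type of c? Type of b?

sorted() returns list; int / int = float; max of ints returns int

list, float, int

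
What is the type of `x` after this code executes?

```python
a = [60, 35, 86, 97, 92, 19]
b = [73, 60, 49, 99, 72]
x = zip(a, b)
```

zip() returns a zip object

zip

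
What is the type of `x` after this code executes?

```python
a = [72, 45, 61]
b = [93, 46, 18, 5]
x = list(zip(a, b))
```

list(zip()) returns a list of tuples

list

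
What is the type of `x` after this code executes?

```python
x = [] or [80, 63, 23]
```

'or' returns first truthy value (list)

list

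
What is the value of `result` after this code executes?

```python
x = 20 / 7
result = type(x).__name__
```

x is float; result = 'float'

'float'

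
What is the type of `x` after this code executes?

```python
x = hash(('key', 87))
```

hash() returns int

int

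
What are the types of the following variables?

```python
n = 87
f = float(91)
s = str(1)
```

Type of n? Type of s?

n is assigned a bare integer (no decimal point), so it is an int; s is assigned the result of calling str(), which returns a str

int, str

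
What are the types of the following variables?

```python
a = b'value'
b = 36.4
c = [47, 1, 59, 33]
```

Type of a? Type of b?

a is assigned a bytes literal (b'...' prefix); b is assigned a number with a decimal point, so it is a float

bytes, float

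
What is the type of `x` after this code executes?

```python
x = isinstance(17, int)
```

isinstance() returns bool

bool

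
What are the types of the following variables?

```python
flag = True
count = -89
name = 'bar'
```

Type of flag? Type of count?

flag is assigned the constant True, which has type bool; count is assigned a bare integer (no decimal point), so it is an int

bool, int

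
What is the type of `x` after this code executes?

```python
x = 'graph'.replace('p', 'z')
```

str.replace() returns str

str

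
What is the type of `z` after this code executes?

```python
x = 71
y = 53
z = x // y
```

int // int = int

int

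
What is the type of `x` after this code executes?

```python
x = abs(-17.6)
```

abs() of float returns float

float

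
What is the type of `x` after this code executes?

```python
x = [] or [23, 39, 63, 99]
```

'or' returns first truthy value (list)

list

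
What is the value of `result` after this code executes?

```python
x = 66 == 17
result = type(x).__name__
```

x is bool; result = 'bool'

'bool'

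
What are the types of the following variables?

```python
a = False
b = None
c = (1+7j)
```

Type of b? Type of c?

b is assigned None, whose type is NoneType; c is assigned (1+7j), an int plus an imaginary literal (j suffix), which evaluates to complex

NoneType, complex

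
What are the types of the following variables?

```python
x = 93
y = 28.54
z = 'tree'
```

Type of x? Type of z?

x is assigned a bare integer (no decimal point), so it is an int; z is assigned a quoted string literal, so it is a str

int, str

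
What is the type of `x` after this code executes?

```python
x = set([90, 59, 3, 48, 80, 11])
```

set() constructor returns set

set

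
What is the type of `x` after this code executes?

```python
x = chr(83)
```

chr() returns str (single char)

str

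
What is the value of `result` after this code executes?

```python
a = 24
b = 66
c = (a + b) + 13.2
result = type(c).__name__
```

a is int; b is int; c is float; result = 'float'

'float'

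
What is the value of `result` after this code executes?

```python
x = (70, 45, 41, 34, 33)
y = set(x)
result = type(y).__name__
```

x is tuple; y is set; result = 'set'

'set'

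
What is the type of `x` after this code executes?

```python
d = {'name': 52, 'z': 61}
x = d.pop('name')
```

dict.pop() returns the value

int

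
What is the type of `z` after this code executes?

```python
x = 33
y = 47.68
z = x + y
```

int + float = float

float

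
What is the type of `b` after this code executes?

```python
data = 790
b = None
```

None has type NoneType

NoneType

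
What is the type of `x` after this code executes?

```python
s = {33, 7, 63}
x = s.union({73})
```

set.union() returns a new set

set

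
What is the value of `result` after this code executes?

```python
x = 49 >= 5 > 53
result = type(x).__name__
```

x is bool; result = 'bool'

'bool'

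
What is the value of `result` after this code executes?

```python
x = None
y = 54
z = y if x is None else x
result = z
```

x = None; y = 54; z = 54; result = 54

54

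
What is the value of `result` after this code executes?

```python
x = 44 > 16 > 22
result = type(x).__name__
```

x is bool; result = 'bool'

'bool'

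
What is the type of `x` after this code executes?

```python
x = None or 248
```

'or' with None returns the other truthy value

int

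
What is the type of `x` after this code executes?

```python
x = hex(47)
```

hex() returns str representation

str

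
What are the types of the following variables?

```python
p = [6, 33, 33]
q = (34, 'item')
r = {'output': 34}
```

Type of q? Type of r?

q is assigned a tuple (parenthesized, comma-separated values); r is assigned a dict literal ({key: value})

tuple, dict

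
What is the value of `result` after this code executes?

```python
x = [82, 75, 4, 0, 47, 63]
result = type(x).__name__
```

x is list; result = 'list'

'list'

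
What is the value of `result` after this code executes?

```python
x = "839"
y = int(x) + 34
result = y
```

x = '839'; y = 873; result = 873

873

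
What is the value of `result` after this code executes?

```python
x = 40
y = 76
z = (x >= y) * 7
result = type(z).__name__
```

x is int; y is int; z is int; result = 'int'

'int'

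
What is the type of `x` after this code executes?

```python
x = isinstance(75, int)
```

isinstance() returns bool

bool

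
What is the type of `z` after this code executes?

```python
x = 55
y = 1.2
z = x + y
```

int + float = float

float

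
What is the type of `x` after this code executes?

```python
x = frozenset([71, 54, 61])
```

frozenset() returns frozenset

frozenset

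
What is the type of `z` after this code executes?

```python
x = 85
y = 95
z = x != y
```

Comparison returns bool

bool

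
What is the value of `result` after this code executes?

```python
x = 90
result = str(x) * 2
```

x = 90; result = '9090'

'9090'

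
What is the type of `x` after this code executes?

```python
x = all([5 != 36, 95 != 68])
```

all() returns bool

bool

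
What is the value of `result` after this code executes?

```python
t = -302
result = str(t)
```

t = -302; result = '-302'

'-302'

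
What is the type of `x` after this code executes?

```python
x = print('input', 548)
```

print() returns None

NoneType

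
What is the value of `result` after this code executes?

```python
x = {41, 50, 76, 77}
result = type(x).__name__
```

x is set; result = 'set'

'set'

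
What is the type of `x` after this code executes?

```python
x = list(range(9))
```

list(range()) returns list

list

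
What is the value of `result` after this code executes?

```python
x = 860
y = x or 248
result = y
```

x = 860; y = 860; result = 860

860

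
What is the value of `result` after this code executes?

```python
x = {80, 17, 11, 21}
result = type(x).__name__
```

x is set; result = 'set'

'set'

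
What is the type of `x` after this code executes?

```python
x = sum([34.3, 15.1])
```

sum() of floats returns float

float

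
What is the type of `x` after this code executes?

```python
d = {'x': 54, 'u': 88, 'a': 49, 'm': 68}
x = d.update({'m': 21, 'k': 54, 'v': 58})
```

dict.update() returns None

NoneType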